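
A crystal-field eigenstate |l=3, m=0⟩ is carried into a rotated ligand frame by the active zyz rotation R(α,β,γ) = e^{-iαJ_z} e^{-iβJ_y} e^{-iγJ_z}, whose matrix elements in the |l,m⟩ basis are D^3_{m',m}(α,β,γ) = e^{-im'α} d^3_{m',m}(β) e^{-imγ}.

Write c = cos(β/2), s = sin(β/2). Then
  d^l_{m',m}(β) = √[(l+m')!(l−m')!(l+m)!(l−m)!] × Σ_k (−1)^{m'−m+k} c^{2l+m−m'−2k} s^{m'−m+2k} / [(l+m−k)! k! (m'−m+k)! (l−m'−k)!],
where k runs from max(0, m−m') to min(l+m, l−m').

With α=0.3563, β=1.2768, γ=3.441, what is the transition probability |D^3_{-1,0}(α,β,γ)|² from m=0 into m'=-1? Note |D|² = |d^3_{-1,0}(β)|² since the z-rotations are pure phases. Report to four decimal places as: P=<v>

D^3_{-1,0}(0.3563,1.2768,3.4410) = e^{-i·-1·0.3563}·d^3_{-1,0}(1.2768)·e^{-i·0·3.4410}. Compute d first:
With c≡cos(β/2)=0.803050 and s≡sin(β/2)=0.595911, N=[2·24·6·6]^{1/2}=41.569219
k∈{1,2,3} keeps every argument non-negative
  k=1: (−1)^0·41.5692/(12)·0.8031^5·0.5959^1 = +0.689423
  k=2: (−1)^1·41.5692/(4)·0.8031^3·0.5959^3 = -1.138898
  k=3: (−1)^2·41.5692/(12)·0.8031^1·0.5959^5 = +0.209046
d^3_{-1,0}(1.2768) = +0.689423 -1.138898 +0.209046 = -0.240429
|D^3_{-1,0}|² = |d^3_{-1,0}(β)|² = (-0.240429)² = 0.057806 (the z-rotation phases have unit modulus)

P=0.0578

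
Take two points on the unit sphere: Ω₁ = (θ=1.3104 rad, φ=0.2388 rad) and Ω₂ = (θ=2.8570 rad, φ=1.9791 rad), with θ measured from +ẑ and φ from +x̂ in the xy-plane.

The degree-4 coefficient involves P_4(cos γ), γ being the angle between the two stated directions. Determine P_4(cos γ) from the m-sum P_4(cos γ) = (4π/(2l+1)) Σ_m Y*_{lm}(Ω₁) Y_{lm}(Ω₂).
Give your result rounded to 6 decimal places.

0.085532

Addition theorem: P_4(cos γ) = (4π/9) Σ_m Y*_{lm}(Ω₁) Y_{lm}(Ω₂), m = −4…4:
  m=-4: Y*=+0.222783+0.314985i  Y=-0.000172-0.002745i  product +0.000826-0.000665i
  m=-3: Y*=+0.219279+0.190931i  Y=-0.025014-0.009014i  product -0.003764-0.006753i
  m=-2: Y*=-0.148681-0.076952i  Y=-0.098371+0.104711i  product +0.022684-0.007999i
  m=-1: Y*=-0.290007-0.070601i  Y=+0.174541+0.403454i  product -0.022134-0.129327i
  m=+0: Y*=+0.123258-0.000000i  Y=+0.535730+0.000000i  product +0.066033+0.000000i
  m=+1: Y*=+0.290007-0.070601i  Y=-0.174541+0.403454i  product -0.022134+0.129327i
  m=+2: Y*=-0.148681+0.076952i  Y=-0.098371-0.104711i  product +0.022684+0.007999i
  m=+3: Y*=-0.219279+0.190931i  Y=+0.025014-0.009014i  product -0.003764+0.006753i
  m=+4: Y*=+0.222783-0.314985i  Y=-0.000172+0.002745i  product +0.000826+0.000665i
Total Σ_m = +0.061257+0.000000i. Multiply by 1.396263: +0.085532+0.000000i. P_4(cos γ) = 0.085532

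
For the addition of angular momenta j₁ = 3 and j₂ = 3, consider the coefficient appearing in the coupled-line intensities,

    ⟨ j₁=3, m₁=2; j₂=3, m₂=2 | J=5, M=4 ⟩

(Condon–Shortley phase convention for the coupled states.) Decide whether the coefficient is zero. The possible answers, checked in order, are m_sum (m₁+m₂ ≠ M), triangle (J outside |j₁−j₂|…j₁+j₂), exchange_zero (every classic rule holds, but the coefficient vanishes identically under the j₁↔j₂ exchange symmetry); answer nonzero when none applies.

exchange_zero

m-sum: m₁+m₂ = 2+2 = 4, M = 4  ✓
triangle: |j₁−j₂| = 0 ≤ J = 5 ≤ j₁+j₂ = 6  ✓
exchange: j₁=j₂ and m₁=m₂, and (−1)^(j₁+j₂−J) = (−1)^1 = −1 forces ⟨j₁m₁;j₂m₂|JM⟩ = −⟨j₂m₂;j₁m₁|JM⟩ = −⟨j₁m₁;j₂m₂|JM⟩ ⇒ the coefficient vanishes identically
Racah sum check: Σ_k collapses to 0 ⇒ CG = 0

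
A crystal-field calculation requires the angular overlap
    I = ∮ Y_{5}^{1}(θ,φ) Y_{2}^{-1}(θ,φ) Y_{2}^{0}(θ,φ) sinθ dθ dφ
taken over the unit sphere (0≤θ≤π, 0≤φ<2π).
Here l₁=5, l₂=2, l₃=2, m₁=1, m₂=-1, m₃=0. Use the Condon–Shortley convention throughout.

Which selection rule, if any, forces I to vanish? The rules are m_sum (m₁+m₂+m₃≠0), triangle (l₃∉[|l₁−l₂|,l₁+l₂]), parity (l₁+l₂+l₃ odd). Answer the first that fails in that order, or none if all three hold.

Σmᵢ = 0  ✓
l₃∈[|l₁−l₂|,l₁+l₂]=[3,7] required, l₃=2 fails  ✗
Σlᵢ = 9 ⇒ odd

triangle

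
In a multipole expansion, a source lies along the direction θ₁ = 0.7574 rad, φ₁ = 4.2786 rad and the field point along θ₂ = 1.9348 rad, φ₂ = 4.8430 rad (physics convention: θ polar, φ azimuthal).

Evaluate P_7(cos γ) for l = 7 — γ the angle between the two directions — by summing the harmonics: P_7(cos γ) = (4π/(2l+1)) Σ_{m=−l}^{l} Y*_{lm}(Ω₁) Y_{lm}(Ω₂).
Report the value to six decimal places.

Term-by-term m-sum for l=7 (normalisation 4π/15 = 0.837758):
  m=-7: (0.00379 - 0.03593j) × (-0.24648 - 0.18992j) = -0.00776 + 0.00814j  (running Σ = -0.00776 + 0.00814j)
  m=-6: (0.12271 + 0.07337j) × (0.31419 - 0.31310j) = 0.06153 - 0.01537j  (running Σ = 0.05377 - 0.00723j)
  m=-5: (-0.27217 + 0.18546j) × (0.10291 + 0.13452j) = -0.05296 - 0.01753j  (running Σ = 0.00081 - 0.02476j)
  m=-4: (-0.07511 - 0.45285j) × (0.23348 - 0.13444j) = -0.07842 - 0.09563j  (running Σ = -0.07760 - 0.12039j)
  m=-3: (0.27724 + 0.07656j) × (0.10578 + 0.25600j) = 0.00973 + 0.07907j  (running Σ = -0.06788 - 0.04132j)
  m=-2: (0.11155 - 0.13158j) × (0.15765 - 0.04215j) = 0.01204 - 0.02545j  (running Σ = -0.05584 - 0.06677j)
  m=-1: (0.15807 + 0.34124j) × (0.03912 + 0.29782j) = -0.09544 + 0.06042j  (running Σ = -0.15128 - 0.00634j)
  m=0: (0.06309 + 0.00000j) × (0.12967 + 0.00000j) = 0.00818 + 0.00000j  (running Σ = -0.14310 - 0.00634j)
  m=1: (-0.15807 + 0.34124j) × (-0.03912 + 0.29782j) = -0.09544 - 0.06042j  (running Σ = -0.23854 - 0.06677j)
  m=2: (0.11155 + 0.13158j) × (0.15765 + 0.04215j) = 0.01204 + 0.02545j  (running Σ = -0.22650 - 0.04132j)
  m=3: (-0.27724 + 0.07656j) × (-0.10578 + 0.25600j) = 0.00973 - 0.07907j  (running Σ = -0.21677 - 0.12039j)
  m=4: (-0.07511 + 0.45285j) × (0.23348 + 0.13444j) = -0.07842 + 0.09563j  (running Σ = -0.29519 - 0.02476j)
  m=5: (0.27217 + 0.18546j) × (-0.10291 + 0.13452j) = -0.05296 + 0.01753j  (running Σ = -0.34814 - 0.00723j)
  m=6: (0.12271 - 0.07337j) × (0.31419 + 0.31310j) = 0.06153 + 0.01537j  (running Σ = -0.28662 + 0.00814j)
  m=7: (-0.00379 - 0.03593j) × (0.24648 - 0.18992j) = -0.00776 - 0.00814j  (running Σ = -0.29438 + 0.00000j)
Total Σ_m = -0.29438 + 0.00000j. Multiply by 0.837758: -0.24662 + 0.00000j. P_7(cos γ) = -0.246616

-0.246616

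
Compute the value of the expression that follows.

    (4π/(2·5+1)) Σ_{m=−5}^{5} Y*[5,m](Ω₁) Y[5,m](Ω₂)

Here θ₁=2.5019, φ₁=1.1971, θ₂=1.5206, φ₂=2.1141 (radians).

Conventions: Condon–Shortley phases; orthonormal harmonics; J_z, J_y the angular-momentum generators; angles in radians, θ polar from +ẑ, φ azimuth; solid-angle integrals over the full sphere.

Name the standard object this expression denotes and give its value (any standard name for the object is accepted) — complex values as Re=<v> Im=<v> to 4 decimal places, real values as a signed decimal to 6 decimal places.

Legendre polynomial (addition theorem), +0.338730

This sum is the spherical-harmonic addition theorem: it equals the Legendre polynomial P_l(cos γ) of the angle γ between the two directions.
Addition theorem: P_5(cos γ) = (4π/11) Σ_m Y*_{lm}(Ω₁) Y_{lm}(Ω₂), m = −5…5:
  [-5]  conj(Y_{5,-5})(Ω₁) = +0.033635-0.010319i ; Y_{5,-5}(Ω₂) = -0.190200+0.420172i ; Δ = -0.002062+0.016095i
  [-4]  conj(Y_{5,-4})(Ω₁) = -0.011355+0.149094i ; Y_{5,-4}(Ω₂) = -0.041519-0.060374i ; Δ = +0.009473-0.005505i
  [-3]  conj(Y_{5,-3})(Ω₁) = -0.317638-0.153322i ; Y_{5,-3}(Ω₂) = -0.336241+0.019900i ; Δ = +0.109854+0.045232i
  [-2]  conj(Y_{5,-2})(Ω₁) = +0.330841-0.306603i ; Y_{5,-2}(Ω₂) = +0.039185-0.074505i ; Δ = -0.009879-0.036663i
  [-1]  conj(Y_{5,-1})(Ω₁) = +0.048084+0.122625i ; Y_{5,-1}(Ω₂) = -0.159560-0.264203i ; Δ = +0.024726-0.032270i
  [+0]  conj(Y_{5,0})(Ω₁) = +0.371132-0.000000i ; Y_{5,0}(Ω₂) = +0.086988+0.000000i ; Δ = +0.032284+0.000000i
  [+1]  conj(Y_{5,1})(Ω₁) = -0.048084+0.122625i ; Y_{5,1}(Ω₂) = +0.159560-0.264203i ; Δ = +0.024726+0.032270i
  [+2]  conj(Y_{5,2})(Ω₁) = +0.330841+0.306603i ; Y_{5,2}(Ω₂) = +0.039185+0.074505i ; Δ = -0.009879+0.036663i
  [+3]  conj(Y_{5,3})(Ω₁) = +0.317638-0.153322i ; Y_{5,3}(Ω₂) = +0.336241+0.019900i ; Δ = +0.109854-0.045232i
  [+4]  conj(Y_{5,4})(Ω₁) = -0.011355-0.149094i ; Y_{5,4}(Ω₂) = -0.041519+0.060374i ; Δ = +0.009473+0.005505i
  [+5]  conj(Y_{5,5})(Ω₁) = -0.033635-0.010319i ; Y_{5,5}(Ω₂) = +0.190200+0.420172i ; Δ = -0.002062-0.016095i
Σ over m = +0.296508-0.000000i; ×(4π/11) → +0.338730-0.000000i. Real part: 0.338730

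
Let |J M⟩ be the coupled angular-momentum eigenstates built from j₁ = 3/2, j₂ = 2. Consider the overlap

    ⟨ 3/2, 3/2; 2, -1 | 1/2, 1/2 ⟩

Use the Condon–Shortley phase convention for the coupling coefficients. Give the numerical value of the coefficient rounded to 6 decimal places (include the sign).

+√(1/10) ≈ +0.316228

√[2·3!0!1!/5! · 3!0!1!3!1!0!] = √(18/5)
  +(−1)^0/∏(0,3,0,1,0,0)! = 1/6  (running 1/6)
⟨..|..⟩ = √(18/5)·(1/6) = +0.316228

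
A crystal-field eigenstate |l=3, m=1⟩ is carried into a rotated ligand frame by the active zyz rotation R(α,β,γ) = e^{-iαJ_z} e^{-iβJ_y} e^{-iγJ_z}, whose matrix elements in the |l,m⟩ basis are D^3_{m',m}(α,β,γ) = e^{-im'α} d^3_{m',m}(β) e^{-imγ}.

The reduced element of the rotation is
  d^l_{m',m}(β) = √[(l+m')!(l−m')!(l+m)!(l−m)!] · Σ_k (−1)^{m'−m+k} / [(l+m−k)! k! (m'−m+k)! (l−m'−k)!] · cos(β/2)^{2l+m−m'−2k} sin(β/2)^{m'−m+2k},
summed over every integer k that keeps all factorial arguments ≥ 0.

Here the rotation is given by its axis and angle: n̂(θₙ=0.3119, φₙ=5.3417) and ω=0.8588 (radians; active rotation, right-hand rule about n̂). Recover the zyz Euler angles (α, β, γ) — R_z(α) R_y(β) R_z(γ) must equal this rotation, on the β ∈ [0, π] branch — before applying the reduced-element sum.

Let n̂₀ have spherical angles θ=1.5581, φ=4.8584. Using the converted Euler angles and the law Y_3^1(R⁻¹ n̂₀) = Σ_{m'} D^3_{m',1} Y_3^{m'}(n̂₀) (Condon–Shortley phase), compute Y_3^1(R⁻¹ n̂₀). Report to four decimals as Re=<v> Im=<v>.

Axis–angle → zyz. n̂ = (sinθₙcosφₙ, sinθₙsinφₙ, cosθₙ) = (+0.180619, -0.248082, +0.951752), ω = 0.8588.
R = I cosω + sinω [n̂]ₓ + (1−cosω) n̂n̂ᵀ gives
  R = [+0.664655, -0.736066, -0.128221; +0.705000, +0.674681, -0.218588; +0.247404, +0.054890, +0.967356]
β = atan2(√(R₁₃²+R₂₃²), R₃₃) = 0.256214; α = atan2(R₂₃, R₁₃) mod 2π = 4.181889; γ = atan2(R₃₂, −R₃₁) mod 2π = 2.923266
Need the full column D^3_{m',1} for m'=−3..3 at α=4.1819, β=0.2562, γ=2.9233.
cos(β/2)=0.991806, sin(β/2)=0.127757
d^3_{-3,1}: single k=4 term ⇒ +0.001015;  D = -0.000995-0.000199i
d^3_{-2,1}: k∈[3..4] ⇒ +0.012867 -0.000107 = +0.012760;  D = +0.008491-0.009524i
d^3_{-1,1}: k∈[2..4] ⇒ +0.094760 -0.002096 +0.000004 = +0.092668;  D = +0.028461+0.088189i
d^3_{0,1}: k∈[1..3] ⇒ +0.424724 -0.021142 +0.000117 = +0.403699;  D = -0.394116-0.087440i
d^3_{1,1}: k∈[0..2] ⇒ +0.951830 -0.126347 +0.001572 = +0.827055;  D = +0.563042-0.605808i
d^3_{2,1}: k∈[0..1] ⇒ -0.387718 +0.012867 = -0.374852;  D = -0.107717-0.359042i
d^3_{3,1}: single k=0 term ⇒ +0.061167;  D = -0.059428-0.014482i
Y_3^{m'}(θ=1.5581,φ=4.8584) and Σ D·Y over m':
  (-0.0010-0.0002i)·(-0.1769-0.3777i)  (+0.0085-0.0095i)·(-0.0124+0.0037i)  (+0.0285+0.0882i)·(-0.0470-0.3195i)  (-0.3941-0.0874i)·(-0.0142+0.0000i)  (+0.5630-0.6058i)·(+0.0470-0.3195i)  (-0.1077-0.3590i)·(-0.0124-0.0037i)  (-0.0594-0.0145i)·(+0.1769-0.3777i)
Y_3^1(R⁻¹ n̂) = -0.150600-0.195011i

Re=-0.1506 Im=-0.1950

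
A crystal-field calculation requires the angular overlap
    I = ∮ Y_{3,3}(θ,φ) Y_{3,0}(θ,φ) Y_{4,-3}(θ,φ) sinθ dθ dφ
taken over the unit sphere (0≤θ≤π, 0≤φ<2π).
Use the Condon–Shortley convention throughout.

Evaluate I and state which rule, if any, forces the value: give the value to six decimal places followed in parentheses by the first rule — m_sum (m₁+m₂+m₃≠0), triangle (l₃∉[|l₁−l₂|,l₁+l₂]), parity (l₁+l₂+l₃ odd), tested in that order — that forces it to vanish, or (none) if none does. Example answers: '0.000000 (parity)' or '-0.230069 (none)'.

Rules hold: Σm=0, L=10 even, 0≤4≤6.
N = 7·7·9 = 441
Δ = 2!·4!·4!/11! = 1/34650
Racah Σ t=0..2: t=0:+1/72 t=1:−1/16 t=2:+1/72 = -5/144
⇒ 3j(3 3 4; 0 0 0)² = 2/77, sgn -1
Racah Σ t=0..0: t=0:+1/288 = 1/288
⇒ 3j(3 3 4; 3 0 -3)² = 1/22, sgn -1
4πI² = N·(3j₀)²·(3jₘ)² = 63/121
I = +1·√(0.520661/4π) = 0.20355073
No selection rule forces the value: the integral is nonzero (none).

0.203551 (none)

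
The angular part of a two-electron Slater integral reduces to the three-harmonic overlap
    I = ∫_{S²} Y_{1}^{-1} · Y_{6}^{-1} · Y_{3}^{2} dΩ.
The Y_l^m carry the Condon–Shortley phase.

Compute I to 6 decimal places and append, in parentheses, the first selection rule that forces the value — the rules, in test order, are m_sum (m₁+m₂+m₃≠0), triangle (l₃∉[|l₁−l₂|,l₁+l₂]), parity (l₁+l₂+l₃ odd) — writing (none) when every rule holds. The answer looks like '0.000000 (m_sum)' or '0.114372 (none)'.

0.000000 (triangle)

|1−6|≤3≤1+6 violated ⇒ I = 0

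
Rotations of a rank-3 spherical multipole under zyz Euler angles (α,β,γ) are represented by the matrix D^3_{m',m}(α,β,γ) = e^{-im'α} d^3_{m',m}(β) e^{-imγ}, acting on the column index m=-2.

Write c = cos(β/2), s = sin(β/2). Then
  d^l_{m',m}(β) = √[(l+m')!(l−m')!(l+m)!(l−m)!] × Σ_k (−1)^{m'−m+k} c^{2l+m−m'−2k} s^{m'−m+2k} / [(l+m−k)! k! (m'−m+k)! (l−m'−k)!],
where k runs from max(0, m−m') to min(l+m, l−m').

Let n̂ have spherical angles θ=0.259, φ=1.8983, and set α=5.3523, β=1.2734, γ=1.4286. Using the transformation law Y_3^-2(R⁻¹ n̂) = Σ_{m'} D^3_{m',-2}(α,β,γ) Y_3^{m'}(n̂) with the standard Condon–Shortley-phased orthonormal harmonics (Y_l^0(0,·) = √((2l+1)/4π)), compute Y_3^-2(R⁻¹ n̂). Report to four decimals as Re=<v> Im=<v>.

Re=-0.0508 Im=0.0065

Need the full column D^3_{m',-2} for m'=−3..3 at α=5.3523, β=1.2734, γ=1.4286.
cos(β/2)=0.804062, sin(β/2)=0.594545
d^3_{-3,-2}: single k=1 term ⇒ +0.489450;  D = +0.488431+0.031569i
d^3_{-2,-2}: k∈[0..1] ⇒ +0.270233 -0.738751 = -0.468519;  D = -0.254941-0.393084i
d^3_{-1,-2}: k∈[0..1] ⇒ -0.631878 +0.690961 = +0.059084;  D = -0.020566+0.055389i
d^3_{0,-2}: k∈[0..1] ⇒ +0.809262 -0.442466 = +0.366796;  D = -0.352063+0.102914i
d^3_{1,-2}: k∈[0..1] ⇒ -0.690961 +0.188892 = -0.502069;  D = +0.400752+0.302442i
d^3_{2,-2}: k∈[0..1] ⇒ +0.403914 -0.044168 = +0.359746;  D = +0.002368-0.359738i
d^3_{3,-2}: single k=0 term ⇒ -0.146315;  D = -0.117939+0.086594i
Y_3^{m'}(θ=0.259,φ=1.8983) and Σ D·Y over m':
  (+0.4884+0.0316i)·(+0.0058+0.0039i)  (-0.2549-0.3931i)·(-0.0514+0.0395i)  (-0.0206+0.0554i)·(-0.0978-0.2878i)  (-0.3521+0.1029i)·(+0.6032+0.0000i)  (+0.4008+0.3024i)·(+0.0978-0.2878i)  (+0.0024-0.3597i)·(-0.0514-0.0395i)  (-0.1179+0.0866i)·(-0.0058+0.0039i)
Y_3^-2(R⁻¹ n̂) = -0.050805+0.006466i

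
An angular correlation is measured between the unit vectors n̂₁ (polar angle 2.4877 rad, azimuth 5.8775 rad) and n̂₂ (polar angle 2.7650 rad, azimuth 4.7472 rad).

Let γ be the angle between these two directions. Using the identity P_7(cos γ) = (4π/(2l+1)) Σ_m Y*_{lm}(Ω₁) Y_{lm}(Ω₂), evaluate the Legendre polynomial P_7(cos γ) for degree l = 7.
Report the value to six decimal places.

Addition theorem: P_7(cos γ) = (4π/15) Σ_m Y*_{lm}(Ω₁) Y_{lm}(Ω₂), m = −7…7:
  m=-7: (-0.01471 - 0.00458j) × (-0.00011 - 0.00044j) = -0.00000 + 0.00001j  (running Σ = -0.00000 + 0.00001j)
  m=-6: (0.05717 + 0.04889j) × (0.00421 - 0.00089j) = 0.00028 + 0.00015j  (running Σ = 0.00028 + 0.00016j)
  m=-5: (-0.09707 - 0.19709j) × (0.00438 + 0.02490j) = 0.00448 - 0.00328j  (running Σ = 0.00477 - 0.00312j)
  m=-4: (0.02149 + 0.41331j) × (-0.10188 + 0.01428j) = -0.00809 - 0.04180j  (running Σ = -0.00332 - 0.04492j)
  m=-3: (0.15678 - 0.42456j) × (-0.03032 - 0.28929j) = -0.12757 - 0.03248j  (running Σ = -0.13090 - 0.07740j)
  m=-2: (-0.07771 + 0.08185j) × (0.52632 - 0.03670j) = -0.03790 + 0.04593j  (running Σ = -0.16879 - 0.03147j)
  m=-1: (-0.32649 + 0.14023j) × (0.01553 + 0.44604j) = -0.06762 - 0.14345j  (running Σ = -0.23641 - 0.17491j)
  m=0: (0.23475 + 0.00000j) × (0.21647 + 0.00000j) = 0.05082 + 0.00000j  (running Σ = -0.18560 - 0.17491j)
  m=1: (0.32649 + 0.14023j) × (-0.01553 + 0.44604j) = -0.06762 + 0.14345j  (running Σ = -0.25322 - 0.03147j)
  m=2: (-0.07771 - 0.08185j) × (0.52632 + 0.03670j) = -0.03790 - 0.04593j  (running Σ = -0.29111 - 0.07740j)
  m=3: (-0.15678 - 0.42456j) × (0.03032 - 0.28929j) = -0.12757 + 0.03248j  (running Σ = -0.41869 - 0.04492j)
  m=4: (0.02149 - 0.41331j) × (-0.10188 - 0.01428j) = -0.00809 + 0.04180j  (running Σ = -0.42678 - 0.00312j)
  m=5: (0.09707 - 0.19709j) × (-0.00438 + 0.02490j) = 0.00448 + 0.00328j  (running Σ = -0.42230 + 0.00016j)
  m=6: (0.05717 - 0.04889j) × (0.00421 + 0.00089j) = 0.00028 - 0.00015j  (running Σ = -0.42201 + 0.00001j)
  m=7: (0.01471 - 0.00458j) × (0.00011 - 0.00044j) = -0.00000 - 0.00001j  (running Σ = -0.42201 - 0.00000j)
Accumulated sum -0.42201 - 0.00000j; after 4π/(2l+1) scaling, -0.35354 - 0.00000j ⇒ P_7 = -0.353543

-0.353543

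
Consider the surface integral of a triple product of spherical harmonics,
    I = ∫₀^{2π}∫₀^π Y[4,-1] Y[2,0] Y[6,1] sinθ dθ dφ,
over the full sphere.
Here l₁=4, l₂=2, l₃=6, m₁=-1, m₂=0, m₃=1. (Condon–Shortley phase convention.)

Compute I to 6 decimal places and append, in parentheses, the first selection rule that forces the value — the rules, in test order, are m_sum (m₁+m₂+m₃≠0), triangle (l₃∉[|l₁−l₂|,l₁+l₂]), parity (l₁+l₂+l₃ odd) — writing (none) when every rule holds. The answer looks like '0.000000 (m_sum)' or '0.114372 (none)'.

Rules hold: Σm=0, L=12 even, 2≤6≤6.
N = 9·5·13 = 585
Δ = 0!·8!·4!/13! = 1/6435
Racah Σ t=0..0: t=0:+1/2304 = 1/2304
⇒ 3j(4 2 6; 0 0 0)² = 5/143, sgn +1
Racah Σ t=0..0: t=0:+1/2880 = 1/2880
⇒ 3j(4 2 6; -1 0 1)² = 14/429, sgn -1
4πI² = N·(3j₀)²·(3jₘ)² = 1050/1573
I = -1·√(0.667514/4π) = -0.23047581
No selection rule forces the value: the integral is nonzero (none).

-0.230476 (none)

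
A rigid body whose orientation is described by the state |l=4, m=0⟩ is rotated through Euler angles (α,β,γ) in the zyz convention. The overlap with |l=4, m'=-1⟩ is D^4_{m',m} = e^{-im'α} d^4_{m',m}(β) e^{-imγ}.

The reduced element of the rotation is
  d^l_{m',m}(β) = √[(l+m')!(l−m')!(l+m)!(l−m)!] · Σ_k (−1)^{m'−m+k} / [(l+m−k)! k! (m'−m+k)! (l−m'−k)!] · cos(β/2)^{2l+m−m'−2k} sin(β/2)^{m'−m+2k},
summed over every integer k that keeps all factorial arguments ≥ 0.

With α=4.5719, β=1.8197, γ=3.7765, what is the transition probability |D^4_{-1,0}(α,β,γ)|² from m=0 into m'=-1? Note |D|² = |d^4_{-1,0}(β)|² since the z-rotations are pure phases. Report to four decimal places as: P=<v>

Split into d^4_{-1,0}(β=1.8197) × two z-phases.
Half-angle: c=0.613864, s=0.789412. N=√(6·120·24·24)=643.987578
k∈{1,2,3,4} keeps every argument non-negative
  k=1: (−1)^0·643.9876/(144)·0.6139^7·0.7894^1 = +0.115964
  k=2: (−1)^1·643.9876/(24)·0.6139^5·0.7894^3 = -1.150637
  k=3: (−1)^2·643.9876/(24)·0.6139^3·0.7894^5 = +1.902834
  k=4: (−1)^3·643.9876/(144)·0.6139^1·0.7894^7 = -0.524460
d^4_{-1,0}(1.8197) = +0.115964 -1.150637 +1.902834 -0.524460 = +0.343701
|D^4_{-1,0}|² = |d^4_{-1,0}(β)|² = (+0.343701)² = 0.118131 (the z-rotation phases have unit modulus)

P=0.1181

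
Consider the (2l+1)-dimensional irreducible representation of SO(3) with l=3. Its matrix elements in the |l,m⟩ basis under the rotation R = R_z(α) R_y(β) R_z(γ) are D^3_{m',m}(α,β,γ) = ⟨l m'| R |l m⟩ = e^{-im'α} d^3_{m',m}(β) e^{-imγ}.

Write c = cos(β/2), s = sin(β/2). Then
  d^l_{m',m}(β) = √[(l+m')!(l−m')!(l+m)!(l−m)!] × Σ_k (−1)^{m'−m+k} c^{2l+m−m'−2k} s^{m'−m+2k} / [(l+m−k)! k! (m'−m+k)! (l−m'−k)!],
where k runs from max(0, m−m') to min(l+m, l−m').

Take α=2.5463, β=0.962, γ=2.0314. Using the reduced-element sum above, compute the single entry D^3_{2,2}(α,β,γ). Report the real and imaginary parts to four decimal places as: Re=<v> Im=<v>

Re=0.1693 Im=0.0467

Split into d^3_{2,2}(β=0.9620) × two z-phases.
Half-angle: c=0.886533, s=0.462666. N=√(120·1·120·1)=120.000000
k∈{0,1} keeps every argument non-negative
  k=0: (−1)^0·120.0000/(120)·0.8865^6·0.4627^0 = +0.485477
  k=1: (−1)^1·120.0000/(24)·0.8865^4·0.4627^2 = -0.661126
d^3_{2,2}(0.9620) = +0.485477 -0.661126 = -0.175649
D = (+0.371116+0.928586i)·(-0.175649)·(-0.604859+0.796332i) = +0.169314+0.046746i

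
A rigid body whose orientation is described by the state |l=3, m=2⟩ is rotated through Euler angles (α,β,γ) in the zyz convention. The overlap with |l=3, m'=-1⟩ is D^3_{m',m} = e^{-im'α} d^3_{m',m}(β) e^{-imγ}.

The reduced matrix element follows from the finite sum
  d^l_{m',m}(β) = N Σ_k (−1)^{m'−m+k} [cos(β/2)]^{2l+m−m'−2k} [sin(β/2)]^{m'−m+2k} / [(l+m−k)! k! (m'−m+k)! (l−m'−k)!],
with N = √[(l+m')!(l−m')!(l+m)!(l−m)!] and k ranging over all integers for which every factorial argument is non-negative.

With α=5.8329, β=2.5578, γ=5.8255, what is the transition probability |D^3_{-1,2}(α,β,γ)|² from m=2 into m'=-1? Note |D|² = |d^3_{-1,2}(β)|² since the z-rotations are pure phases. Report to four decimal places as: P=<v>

D^3_{-1,2}(5.8329,2.5578,5.8255) = e^{-i·-1·5.8329}·d^3_{-1,2}(2.5578)·e^{-i·2·5.8255}. Compute d first:
Half-angle: c=0.287769, s=0.957700. N=√(2·24·120·1)=75.894664
k: max(0,(2)−(-1))=3 … min(3+(2),3−(-1))=4
  k=3: (−1)^0·75.8947/(12)·0.2878^3·0.9577^3 = +0.132388
  k=4: (−1)^1·75.8947/(24)·0.2878^1·0.9577^5 = -0.733147
d^3_{-1,2}(2.5578) = +0.132388 -0.733147 = -0.600759
|D^3_{-1,2}|² = |d^3_{-1,2}(β)|² = (-0.600759)² = 0.360911 (the z-rotation phases have unit modulus)

P=0.3609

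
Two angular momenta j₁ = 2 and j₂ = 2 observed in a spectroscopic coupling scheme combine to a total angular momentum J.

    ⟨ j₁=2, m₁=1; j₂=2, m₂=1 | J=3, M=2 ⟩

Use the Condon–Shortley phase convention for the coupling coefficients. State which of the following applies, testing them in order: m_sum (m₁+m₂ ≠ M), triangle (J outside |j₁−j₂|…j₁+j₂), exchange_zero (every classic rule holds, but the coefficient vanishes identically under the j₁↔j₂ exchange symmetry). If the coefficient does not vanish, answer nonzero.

exchange_zero

m-sum: m₁+m₂ = 1+1 = 2, M = 2  ✓
triangle: |j₁−j₂| = 0 ≤ J = 3 ≤ j₁+j₂ = 4  ✓
exchange: j₁=j₂ and m₁=m₂, and (−1)^(j₁+j₂−J) = (−1)^1 = −1 forces ⟨j₁m₁;j₂m₂|JM⟩ = −⟨j₂m₂;j₁m₁|JM⟩ = −⟨j₁m₁;j₂m₂|JM⟩ ⇒ the coefficient vanishes identically
Racah sum check: Σ_k collapses to 0 ⇒ CG = 0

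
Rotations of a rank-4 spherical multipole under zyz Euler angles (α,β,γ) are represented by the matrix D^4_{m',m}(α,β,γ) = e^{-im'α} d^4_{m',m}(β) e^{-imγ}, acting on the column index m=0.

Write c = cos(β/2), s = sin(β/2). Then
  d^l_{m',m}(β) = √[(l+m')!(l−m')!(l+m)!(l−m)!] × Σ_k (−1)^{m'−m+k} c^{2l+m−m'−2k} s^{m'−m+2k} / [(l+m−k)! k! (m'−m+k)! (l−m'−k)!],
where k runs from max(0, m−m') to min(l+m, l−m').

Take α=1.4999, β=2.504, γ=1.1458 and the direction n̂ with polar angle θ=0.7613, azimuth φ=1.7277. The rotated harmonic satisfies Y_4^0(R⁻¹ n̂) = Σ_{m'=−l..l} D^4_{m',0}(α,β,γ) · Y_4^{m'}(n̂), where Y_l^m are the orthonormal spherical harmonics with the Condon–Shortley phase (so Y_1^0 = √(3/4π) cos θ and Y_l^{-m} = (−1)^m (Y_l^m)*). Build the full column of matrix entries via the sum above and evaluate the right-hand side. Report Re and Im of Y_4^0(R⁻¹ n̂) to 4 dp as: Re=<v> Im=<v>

Need the full column D^4_{m',0} for m'=−4..4 at α=1.4999, β=2.5040, γ=1.1458.
cos(β/2)=0.313424, sin(β/2)=0.949613
d^4_{-4,0}: single k=4 term ⇒ +0.065654;  D = +0.063032-0.018370i
d^4_{-3,0}: k∈[3..4] ⇒ +0.030645 -0.281316 = -0.250670;  D = +0.052914+0.245022i
d^4_{-2,0}: k∈[2..4] ⇒ +0.008110 -0.198520 +0.683386 = +0.492975;  D = -0.488028+0.069666i
d^4_{-1,0}: k∈[1..4] ⇒ +0.001262 -0.069497 +0.637964 -0.976056 = -0.406327;  D = -0.028783-0.405306i
d^4_{0,0}: k∈[0..4] ⇒ +0.000093 -0.013677 +0.282499 -1.152563 +0.661263 = -0.222385;  D = -0.222385+0.000000i
d^4_{1,0}: k∈[0..3] ⇒ -0.001262 +0.069497 -0.637964 +0.976056 = +0.406327;  D = +0.028783-0.405306i
d^4_{2,0}: k∈[0..2] ⇒ +0.008110 -0.198520 +0.683386 = +0.492975;  D = -0.488028-0.069666i
d^4_{3,0}: k∈[0..1] ⇒ -0.030645 +0.281316 = +0.250670;  D = -0.052914+0.245022i
d^4_{4,0}: single k=0 term ⇒ +0.065654;  D = +0.063032+0.018370i
Y_4^{m'}(θ=0.7613,φ=1.7277) and Σ D·Y over m':
  (+0.0630-0.0184i)·(+0.0811-0.0589i)  (+0.0529+0.2450i)·(+0.1349+0.2651i)  (-0.4880+0.0697i)·(-0.4041+0.1311i)  (-0.0288-0.4053i)·(-0.0247-0.1560i)  (-0.2224+0.0000i)·(-0.3289+0.0000i)  (+0.0288-0.4053i)·(+0.0247-0.1560i)  (-0.4880-0.0697i)·(-0.4041-0.1311i)  (-0.0529+0.2450i)·(-0.1349+0.2651i)  (+0.0630+0.0184i)·(+0.0811+0.0589i)
Y_4^0(R⁻¹ n̂) = +0.216652-0.000000i

Re=0.2167 Im=0.0000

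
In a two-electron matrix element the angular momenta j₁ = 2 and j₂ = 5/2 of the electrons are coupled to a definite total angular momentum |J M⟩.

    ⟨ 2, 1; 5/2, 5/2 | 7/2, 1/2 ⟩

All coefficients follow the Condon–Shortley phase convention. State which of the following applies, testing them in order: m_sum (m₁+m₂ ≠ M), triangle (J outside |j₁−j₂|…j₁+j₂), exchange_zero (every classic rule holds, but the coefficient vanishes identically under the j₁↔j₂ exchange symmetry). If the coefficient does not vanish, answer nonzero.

m_sum

m-sum: m₁+m₂ = 1+5/2 = 7/2, M = 1/2  ✗ ⇒ coefficient is 0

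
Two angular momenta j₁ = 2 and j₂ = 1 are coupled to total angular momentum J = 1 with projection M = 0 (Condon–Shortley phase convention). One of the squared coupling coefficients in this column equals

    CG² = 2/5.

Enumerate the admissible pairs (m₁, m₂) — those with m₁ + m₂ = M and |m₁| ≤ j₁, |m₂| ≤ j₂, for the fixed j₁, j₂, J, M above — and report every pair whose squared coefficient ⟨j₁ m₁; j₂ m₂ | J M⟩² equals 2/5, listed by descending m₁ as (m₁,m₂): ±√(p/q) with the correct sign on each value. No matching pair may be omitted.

Admissible pairs with m₁+m₂ = M = 0: (-1,1), (0,0), (1,-1)
  (m₁,m₂)=(1,-1): CG² = 3/10, CG = +√(3/10)
  (m₁,m₂)=(0,0): CG² = 2/5, CG = −√(2/5)   ← matches the target
  (m₁,m₂)=(-1,1): CG² = 3/10, CG = +√(3/10)
Pairs with CG² = 2/5: (0,0): −√(2/5)

(0,0): −√(2/5)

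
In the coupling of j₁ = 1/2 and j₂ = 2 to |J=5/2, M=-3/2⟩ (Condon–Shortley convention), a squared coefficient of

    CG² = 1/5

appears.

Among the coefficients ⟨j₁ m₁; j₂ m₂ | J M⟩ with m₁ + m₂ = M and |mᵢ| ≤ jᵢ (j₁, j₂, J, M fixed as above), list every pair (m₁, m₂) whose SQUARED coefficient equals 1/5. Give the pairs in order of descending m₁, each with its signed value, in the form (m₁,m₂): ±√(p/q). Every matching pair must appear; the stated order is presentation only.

(1/2,-2): +√(1/5)

Admissible pairs with m₁+m₂ = M = -3/2: (-1/2,-1), (1/2,-2)
  (m₁,m₂)=(1/2,-2): CG² = 1/5, CG = +√(1/5)   ← matches the target
  (m₁,m₂)=(-1/2,-1): CG² = 4/5, CG = +√(4/5)
Pairs with CG² = 1/5: (1/2,-2): +√(1/5)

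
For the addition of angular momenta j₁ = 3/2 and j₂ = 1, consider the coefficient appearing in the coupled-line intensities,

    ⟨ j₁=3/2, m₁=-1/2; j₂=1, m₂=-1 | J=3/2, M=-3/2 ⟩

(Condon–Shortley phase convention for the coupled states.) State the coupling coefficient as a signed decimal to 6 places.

j₁+j₂−J=1  J+j₁−j₂=2  J−j₁+j₂=1  j₁+j₂+J+1=5
(j₁±m₁, j₂±m₂, J±M) = (1,2,0,2,0,3)
P² = 8/5
sum k=0..0:
  [0] +1/2 = 1/2
S = 1/2
C² = P²·S² = 2/5 ; C = +0.632456

+0.632456  (= +√(2/5))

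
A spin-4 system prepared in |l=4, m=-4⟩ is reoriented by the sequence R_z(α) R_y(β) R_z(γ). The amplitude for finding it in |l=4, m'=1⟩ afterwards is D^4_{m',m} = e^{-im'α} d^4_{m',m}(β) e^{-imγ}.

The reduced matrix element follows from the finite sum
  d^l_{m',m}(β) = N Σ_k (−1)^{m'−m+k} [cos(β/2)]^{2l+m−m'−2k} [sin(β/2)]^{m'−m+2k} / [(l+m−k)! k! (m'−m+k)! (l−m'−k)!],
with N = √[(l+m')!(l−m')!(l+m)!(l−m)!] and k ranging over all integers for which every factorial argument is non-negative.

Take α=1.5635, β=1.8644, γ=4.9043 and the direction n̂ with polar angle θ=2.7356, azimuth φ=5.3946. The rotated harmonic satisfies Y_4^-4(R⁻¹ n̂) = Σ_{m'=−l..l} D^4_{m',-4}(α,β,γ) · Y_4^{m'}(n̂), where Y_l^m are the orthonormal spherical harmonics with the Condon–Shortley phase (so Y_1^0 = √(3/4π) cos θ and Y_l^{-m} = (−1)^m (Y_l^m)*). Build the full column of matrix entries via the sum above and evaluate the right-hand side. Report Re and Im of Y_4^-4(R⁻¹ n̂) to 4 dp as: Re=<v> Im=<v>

Need the full column D^4_{m',-4} for m'=−4..4 at α=1.5635, β=1.8644, γ=4.9043.
cos(β/2)=0.596069, sin(β/2)=0.802933
d^4_{-4,-4}: single k=0 term ⇒ +0.015936;  D = +0.011785+0.010727i
d^4_{-3,-4}: single k=0 term ⇒ -0.060716;  D = -0.041197+0.044600i
d^4_{-2,-4}: single k=0 term ⇒ +0.153009;  D = -0.111636-0.104638i
d^4_{-1,-4}: single k=0 term ⇒ -0.291484;  D = +0.200883-0.211208i
d^4_{0,-4}: single k=0 term ⇒ +0.438988;  D = +0.315873+0.304852i
d^4_{1,-4}: single k=0 term ⇒ -0.528909;  D = -0.370063+0.377886i
d^4_{2,-4}: single k=0 term ⇒ +0.503789;  D = -0.357357-0.355105i
d^4_{3,-4}: single k=0 term ⇒ -0.362742;  D = +0.257556-0.255434i
d^4_{4,-4}: single k=0 term ⇒ +0.172757;  D = +0.120753+0.123546i
Y_4^{m'}(θ=2.7356,φ=5.3946) and Σ D·Y over m':
  (+0.0118+0.0107i)·(-0.0099-0.0043i)  (-0.0412+0.0446i)·(+0.0630-0.0324i)  (-0.1116-0.1046i)·(-0.0525+0.2507i)  (+0.2009-0.2112i)·(-0.3147-0.3875i)  (+0.3159+0.3049i)·(+0.2764+0.0000i)  (-0.3701+0.3779i)·(+0.3147-0.3875i)  (-0.3574-0.3551i)·(-0.0525-0.2507i)  (+0.2576-0.2554i)·(-0.0630-0.0324i)  (+0.1208+0.1235i)·(-0.0099+0.0043i)
Y_4^-4(R⁻¹ n̂) = -0.093437+0.431954i

Re=-0.0934 Im=0.4320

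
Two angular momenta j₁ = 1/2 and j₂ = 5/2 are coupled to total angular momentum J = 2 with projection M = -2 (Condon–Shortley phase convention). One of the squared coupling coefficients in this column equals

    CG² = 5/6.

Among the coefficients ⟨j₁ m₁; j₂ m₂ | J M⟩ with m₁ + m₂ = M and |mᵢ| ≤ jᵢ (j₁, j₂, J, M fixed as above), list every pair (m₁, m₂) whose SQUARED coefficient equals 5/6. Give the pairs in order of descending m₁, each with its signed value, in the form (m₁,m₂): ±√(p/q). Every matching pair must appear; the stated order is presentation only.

Admissible pairs with m₁+m₂ = M = -2: (-1/2,-3/2), (1/2,-5/2)
  (m₁,m₂)=(1/2,-5/2): CG² = 5/6, CG = +√(5/6)   ← matches the target
  (m₁,m₂)=(-1/2,-3/2): CG² = 1/6, CG = −√(1/6)
Pairs with CG² = 5/6: (1/2,-5/2): +√(5/6)

(1/2,-5/2): +√(5/6)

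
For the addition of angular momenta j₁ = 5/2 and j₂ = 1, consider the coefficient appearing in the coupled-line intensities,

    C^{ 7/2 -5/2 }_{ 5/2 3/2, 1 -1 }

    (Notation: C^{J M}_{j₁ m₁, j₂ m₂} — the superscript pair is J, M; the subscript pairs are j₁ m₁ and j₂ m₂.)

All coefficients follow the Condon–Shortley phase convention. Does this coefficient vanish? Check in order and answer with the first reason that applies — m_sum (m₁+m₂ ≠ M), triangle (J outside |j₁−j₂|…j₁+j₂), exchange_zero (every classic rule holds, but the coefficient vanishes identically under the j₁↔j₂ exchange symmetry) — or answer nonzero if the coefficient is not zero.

m_sum

m-sum: m₁+m₂ = 3/2+(-1) = 1/2, M = -5/2  ✗ ⇒ coefficient is 0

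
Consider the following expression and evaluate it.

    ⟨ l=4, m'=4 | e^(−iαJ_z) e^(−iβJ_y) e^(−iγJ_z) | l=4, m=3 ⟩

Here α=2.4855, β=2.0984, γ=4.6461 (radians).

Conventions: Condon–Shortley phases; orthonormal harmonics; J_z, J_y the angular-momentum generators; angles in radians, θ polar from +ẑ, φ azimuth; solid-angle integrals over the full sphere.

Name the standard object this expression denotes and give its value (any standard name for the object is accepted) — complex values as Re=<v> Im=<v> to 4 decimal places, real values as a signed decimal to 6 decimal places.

Wigner D-matrix element, Re=-0.0059 Im=-0.0178

This is a Wigner D-matrix element — the rotation-matrix element ⟨l m'| R(α,β,γ) |l m⟩ in the angular-momentum basis.
D^4_{4,3}(2.4855,2.0984,4.6461) = e^{-i·4·2.4855}·d^4_{4,3}(2.0984)·e^{-i·3·4.6461}. Compute d first:
c=cos(2.098400/2)=0.498265, s=sin(2.098400/2)=0.867025; N=√[40320·1·5040·1]=14255.272709
The bounds max(0,m−m')=0 and min(l+m,l−m')=0 give 1 term
  k=0: (−1)^1·14255.2727/(5040)·0.4983^7·0.8670^1 = -0.018698
d^4_{4,3}(2.0984) = -0.018698
Attach z-rotation phases: D = e^{-i(4)(2.4855)}·(-0.018698)·e^{-i(3)(4.6461)} = -0.005853-0.017759i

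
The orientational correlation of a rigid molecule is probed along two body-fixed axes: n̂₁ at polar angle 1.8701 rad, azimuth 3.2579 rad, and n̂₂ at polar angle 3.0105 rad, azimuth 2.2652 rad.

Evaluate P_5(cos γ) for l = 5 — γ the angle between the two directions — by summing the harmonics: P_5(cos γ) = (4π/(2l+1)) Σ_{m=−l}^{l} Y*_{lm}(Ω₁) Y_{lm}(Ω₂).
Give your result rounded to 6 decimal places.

0.313875

Addition theorem: P_5(cos γ) = (4π/11) Σ_m Y*_{lm}(Ω₁) Y_{lm}(Ω₂), m = −5…5:
  term(m=-5) = 0.00000 - 0.00001j   from Y*(Ω₁)=-0.30896 - 0.20310j, Y(Ω₂)=0.00001 + 0.00002j
  term(m=-4) = -0.00010 - 0.00011j   from Y*(Ω₁)=-0.32244 - 0.16186j, Y(Ω₂)=0.00040 + 0.00015j
  term(m=-3) = 0.00039 - 0.00006j   from Y*(Ω₁)=0.06170 + 0.02245j, Y(Ω₂)=0.00528 - 0.00297j
  term(m=-2) = 0.00760 - 0.01727j   from Y*(Ω₁)=0.32818 + 0.07775j, Y(Ω₂)=0.01013 - 0.05502j
  term(m=-1) = -0.00308 - 0.00472j   from Y*(Ω₁)=0.01776 + 0.00207j, Y(Ω₂)=-0.20168 - 0.24218j
  term(m=+0) = 0.26513 + 0.00000j   from Y*(Ω₁)=-0.32381 + 0.00000j, Y(Ω₂)=-0.81876 + 0.00000j
  term(m=+1) = -0.00308 + 0.00472j   from Y*(Ω₁)=-0.01776 + 0.00207j, Y(Ω₂)=0.20168 - 0.24218j
  term(m=+2) = 0.00760 + 0.01727j   from Y*(Ω₁)=0.32818 - 0.07775j, Y(Ω₂)=0.01013 + 0.05502j
  term(m=+3) = 0.00039 + 0.00006j   from Y*(Ω₁)=-0.06170 + 0.02245j, Y(Ω₂)=-0.00528 - 0.00297j
  term(m=+4) = -0.00010 + 0.00011j   from Y*(Ω₁)=-0.32244 + 0.16186j, Y(Ω₂)=0.00040 - 0.00015j
  term(m=+5) = 0.00000 + 0.00001j   from Y*(Ω₁)=0.30896 - 0.20310j, Y(Ω₂)=-0.00001 + 0.00002j
Total Σ_m = 0.27475 + 0.00000j. Multiply by 1.142397: 0.31388 + 0.00000j. P_5(cos γ) = 0.313875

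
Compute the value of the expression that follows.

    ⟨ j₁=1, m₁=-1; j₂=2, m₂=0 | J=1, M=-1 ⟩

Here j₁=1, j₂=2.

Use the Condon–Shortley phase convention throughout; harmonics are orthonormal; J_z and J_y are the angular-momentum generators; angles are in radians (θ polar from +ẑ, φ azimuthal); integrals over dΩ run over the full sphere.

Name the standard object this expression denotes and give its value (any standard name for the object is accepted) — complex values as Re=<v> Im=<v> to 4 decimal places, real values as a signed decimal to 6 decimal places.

Clebsch–Gordan coefficient, +√(1/10) ≈ +0.316228

This is a Clebsch–Gordan (vector-coupling) coefficient.
triangle: 2!*0!*2!/5! = 4/120
(j±m)!: 0!*2!*2!*2!*0!*2! = 16
prefactor² = (2J+1)*Δ*N² = 8/5
  k=2: +1/(2!*0!*0!*0!*0!*2!) = 1/4
Σ = 1/4  ⇒  CG² = 8/5*(1/4)² = 1/10
CG = +√(1/10) = +0.316228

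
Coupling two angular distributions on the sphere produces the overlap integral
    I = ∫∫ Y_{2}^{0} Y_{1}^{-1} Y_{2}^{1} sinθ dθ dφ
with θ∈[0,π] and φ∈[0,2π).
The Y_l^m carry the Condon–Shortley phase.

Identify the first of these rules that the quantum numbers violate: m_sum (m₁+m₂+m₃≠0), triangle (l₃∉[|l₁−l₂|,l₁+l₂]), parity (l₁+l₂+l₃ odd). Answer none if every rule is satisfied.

Σmᵢ = 0  ✓
l₃∈[|l₁−l₂|,l₁+l₂]=[1,3], have l₃=2  ✓
Σlᵢ = 5 ⇒ odd  ✗

parity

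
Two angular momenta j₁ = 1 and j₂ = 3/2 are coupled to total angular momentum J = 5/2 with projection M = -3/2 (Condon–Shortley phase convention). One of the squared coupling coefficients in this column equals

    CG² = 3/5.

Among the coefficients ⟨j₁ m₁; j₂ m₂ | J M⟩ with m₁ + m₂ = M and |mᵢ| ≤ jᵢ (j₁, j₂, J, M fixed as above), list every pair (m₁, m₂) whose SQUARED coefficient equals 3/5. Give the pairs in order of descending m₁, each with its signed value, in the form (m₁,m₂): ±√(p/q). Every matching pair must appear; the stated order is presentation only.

Admissible pairs with m₁+m₂ = M = -3/2: (-1,-1/2), (0,-3/2)
  (m₁,m₂)=(0,-3/2): CG² = 2/5, CG = +√(2/5)
  (m₁,m₂)=(-1,-1/2): CG² = 3/5, CG = +√(3/5)   ← matches the target
Pairs with CG² = 3/5: (-1,-1/2): +√(3/5)

(-1,-1/2): +√(3/5)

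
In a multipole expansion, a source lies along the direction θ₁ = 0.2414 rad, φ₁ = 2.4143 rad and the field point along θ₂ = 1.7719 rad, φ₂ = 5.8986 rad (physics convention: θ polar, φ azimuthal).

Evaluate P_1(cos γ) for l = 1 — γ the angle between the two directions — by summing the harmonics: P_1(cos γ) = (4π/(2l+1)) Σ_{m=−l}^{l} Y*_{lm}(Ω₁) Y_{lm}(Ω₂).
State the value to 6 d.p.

-0.414582

Addition theorem: P_1(cos γ) = (4π/3) Σ_m Y*_{lm}(Ω₁) Y_{lm}(Ω₂), m = −1…1:
  [-1]  conj(Y_{1,-1})(Ω₁) = -0.06170 + 0.05491j ; Y_{1,-1}(Ω₂) = 0.31380 + 0.12701j ; Δ = -0.02633 + 0.00940j
  [+0]  conj(Y_{1,0})(Ω₁) = 0.47444 + 0.00000j ; Y_{1,0}(Ω₂) = -0.09760 + 0.00000j ; Δ = -0.04630 + 0.00000j
  [+1]  conj(Y_{1,1})(Ω₁) = 0.06170 + 0.05491j ; Y_{1,1}(Ω₂) = -0.31380 + 0.12701j ; Δ = -0.02633 - 0.00940j
Total Σ_m = -0.09897 + 0.00000j. Multiply by 4.188790: -0.41458 + 0.00000j. P_1(cos γ) = -0.414582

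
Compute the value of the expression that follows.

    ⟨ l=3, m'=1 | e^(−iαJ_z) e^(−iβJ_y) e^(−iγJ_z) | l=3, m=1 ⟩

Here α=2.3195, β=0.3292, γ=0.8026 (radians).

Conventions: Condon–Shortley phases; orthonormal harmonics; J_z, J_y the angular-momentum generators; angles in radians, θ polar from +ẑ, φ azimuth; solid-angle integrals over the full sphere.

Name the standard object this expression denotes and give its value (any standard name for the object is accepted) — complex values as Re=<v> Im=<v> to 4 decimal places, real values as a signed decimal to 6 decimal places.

Wigner D-matrix element, Re=-0.7223 Im=-0.0141

This is a Wigner D-matrix element — the rotation-matrix element ⟨l m'| R(α,β,γ) |l m⟩ in the angular-momentum basis.
D^3_{1,1}(2.3195,0.3292,0.8026) = e^{-i·1·2.3195}·d^3_{1,1}(0.3292)·e^{-i·1·0.8026}. Compute d first:
Half-angle: c=0.986484, s=0.163858. N=√(24·2·24·2)=48.000000
The bounds max(0,m−m')=0 and min(l+m,l−m')=2 give 3 terms
  k=0: (−1)^0·48.0000/(48)·0.9865^6·0.1639^0 = +0.921595
  k=1: (−1)^1·48.0000/(6)·0.9865^4·0.1639^2 = -0.203416
  k=2: (−1)^2·48.0000/(8)·0.9865^2·0.1639^4 = +0.004209
d^3_{1,1}(0.3292) = +0.921595 -0.203416 +0.004209 = +0.722389
D = (-0.680690-0.732572i)·(+0.722389)·(+0.694839-0.719165i) = -0.722252-0.014080i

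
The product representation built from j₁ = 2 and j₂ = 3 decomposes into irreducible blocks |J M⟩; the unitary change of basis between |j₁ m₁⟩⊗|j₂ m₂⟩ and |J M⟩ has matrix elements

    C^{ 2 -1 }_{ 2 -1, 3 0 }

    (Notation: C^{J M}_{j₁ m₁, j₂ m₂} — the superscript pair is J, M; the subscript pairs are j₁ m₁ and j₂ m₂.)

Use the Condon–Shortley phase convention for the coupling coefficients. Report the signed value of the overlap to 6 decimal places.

+0.534522

triangle: 3!·1!·3!/8! = 36/40320
(j±m)!: 1!·3!·3!·3!·1!·3! = 1296
prefactor² = (2J+1)·Δ·N² = 81/14
  k=2: +1/(2!·1!·1!·1!·0!·2!) = 1/4
  k=3: −1/(3!·0!·0!·0!·1!·3!) = -1/36
Σ = 2/9  ⇒  CG² = 81/14·(2/9)² = 2/7
CG = +√(2/7) = +0.534522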